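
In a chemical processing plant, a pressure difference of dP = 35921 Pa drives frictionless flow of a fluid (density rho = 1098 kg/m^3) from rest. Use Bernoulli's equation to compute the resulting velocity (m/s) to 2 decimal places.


v = sqrt(2*dP/rho)
v = sqrt(2*35921/1098)
v = sqrt(65.429872)
v = 8.09 m/s


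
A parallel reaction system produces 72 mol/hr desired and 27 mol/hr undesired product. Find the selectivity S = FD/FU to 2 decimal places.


S = desired product rate / undesired product rate
S = 72 / 27
S = 2.67


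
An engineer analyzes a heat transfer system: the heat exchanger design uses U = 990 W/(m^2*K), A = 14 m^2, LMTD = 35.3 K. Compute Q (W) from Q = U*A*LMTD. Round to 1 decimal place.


Q = U * A * LMTD
Q = 990 * 14 * 35.3
Q = 489258.0 W


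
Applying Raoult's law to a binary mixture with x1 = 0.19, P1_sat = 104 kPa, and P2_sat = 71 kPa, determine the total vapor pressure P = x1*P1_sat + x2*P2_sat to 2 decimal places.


P = x1*P1_sat + x2*P2_sat
x2 = 1 - x1 = 1 - 0.19 = 0.81
P = 0.19*104 + 0.81*71
P = 19.76 + 57.51
P = 77.27 kPa


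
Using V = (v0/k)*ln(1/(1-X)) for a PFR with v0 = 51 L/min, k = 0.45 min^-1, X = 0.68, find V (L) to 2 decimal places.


V = (v0/k) * ln(1/(1-X))
V = (51/0.45) * ln(1/(1-0.68))
V = 113.333333 * ln(3.125)
V = 113.333333 * 1.139434
V = 129.14 L


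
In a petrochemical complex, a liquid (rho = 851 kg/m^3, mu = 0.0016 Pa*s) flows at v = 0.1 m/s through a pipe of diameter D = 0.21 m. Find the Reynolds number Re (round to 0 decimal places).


Re = rho * v * D / mu
Re = 851 * 0.1 * 0.21 / 0.0016
Re = 17.871 / 0.0016
Re = 11169


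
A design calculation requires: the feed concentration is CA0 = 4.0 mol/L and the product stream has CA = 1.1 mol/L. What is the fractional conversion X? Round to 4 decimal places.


X = (CA0 - CA) / CA0
X = (4.0 - 1.1) / 4.0
X = 2.9 / 4.0
X = 0.7250


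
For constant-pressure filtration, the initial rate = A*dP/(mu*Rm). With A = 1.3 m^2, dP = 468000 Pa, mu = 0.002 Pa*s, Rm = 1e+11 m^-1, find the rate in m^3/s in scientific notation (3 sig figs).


rate = A * dP / (mu * Rm)
rate = 1.3 * 468000 / (0.002 * 1e+11)
rate = 608400.0 / 2.000e+08
rate = 3.04e-03 m^3/s


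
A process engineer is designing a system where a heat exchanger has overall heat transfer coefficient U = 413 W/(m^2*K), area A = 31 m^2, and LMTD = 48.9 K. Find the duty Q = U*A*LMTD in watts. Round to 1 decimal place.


Q = U * A * LMTD
Q = 413 * 31 * 48.9
Q = 626066.7 W


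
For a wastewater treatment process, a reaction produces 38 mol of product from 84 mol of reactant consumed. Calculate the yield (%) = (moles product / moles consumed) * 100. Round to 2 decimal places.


Yield = (moles product / moles consumed) * 100%
Yield = (38 / 84) * 100
Yield = 0.4524 * 100
Yield = 45.24%


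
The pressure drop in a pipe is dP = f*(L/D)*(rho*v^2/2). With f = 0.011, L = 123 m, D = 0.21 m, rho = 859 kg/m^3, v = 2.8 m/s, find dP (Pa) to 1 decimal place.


dP = f * (L/D) * (rho*v^2/2)
dP = 0.011 * (123/0.21) * (859*2.8^2/2)
L/D = 585.71428571
rho*v^2/2 = 859*7.84/2 = 3367.28
dP = 0.011 * 585.71428571 * 3367.28
dP = 21694.9 Pa


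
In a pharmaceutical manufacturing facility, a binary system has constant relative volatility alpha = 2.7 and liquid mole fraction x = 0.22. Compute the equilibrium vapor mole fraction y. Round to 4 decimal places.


y = alpha*x / (1 + (alpha-1)*x)
y = 2.7*0.22 / (1 + (2.7-1)*0.22)
y = 0.594 / (1 + 0.374)
y = 0.594 / 1.374
y = 0.4323


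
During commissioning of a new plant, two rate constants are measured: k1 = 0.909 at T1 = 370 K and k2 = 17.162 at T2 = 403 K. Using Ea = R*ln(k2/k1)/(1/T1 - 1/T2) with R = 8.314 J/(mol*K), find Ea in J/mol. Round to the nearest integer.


Ea = R * ln(k2/k1) / (1/T1 - 1/T2)
ln(k2/k1) = ln(17.162/0.909) = 2.9381078
1/T1 - 1/T2 = 1/370 - 1/403 = 0.000221313125
Ea = 8.314 * 2.9381078 / 0.000221313125
Ea = 110375 J/mol


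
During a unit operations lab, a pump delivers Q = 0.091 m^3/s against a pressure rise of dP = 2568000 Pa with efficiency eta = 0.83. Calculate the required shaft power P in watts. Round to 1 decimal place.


P = Q * dP / eta
P = 0.091 * 2568000 / 0.83
P = 233688.0 / 0.83
P = 281551.8 W


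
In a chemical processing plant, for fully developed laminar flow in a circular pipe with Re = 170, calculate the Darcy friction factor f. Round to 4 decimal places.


f = 64 / Re
f = 64 / 170
f = 0.3765


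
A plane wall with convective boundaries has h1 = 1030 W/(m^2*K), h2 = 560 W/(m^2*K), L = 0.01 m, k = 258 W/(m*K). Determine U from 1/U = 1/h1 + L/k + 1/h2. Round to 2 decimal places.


1/U = 1/h1 + L/k + 1/h2
1/U = 1/1030 + 0.01/258 + 1/560
1/U = 0.0009708738 + 3.87597e-05 + 0.0017857143
1/U = 0.0027953478
U = 357.74 W/(m^2*K)


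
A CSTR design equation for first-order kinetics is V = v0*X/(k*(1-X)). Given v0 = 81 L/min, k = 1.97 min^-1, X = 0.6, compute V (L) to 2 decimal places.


V = v0 * X / (k * (1 - X))
V = 81 * 0.6 / (1.97 * (1 - 0.6))
V = 48.6 / (1.97 * 0.4)
V = 48.6 / 0.788
V = 61.68 L


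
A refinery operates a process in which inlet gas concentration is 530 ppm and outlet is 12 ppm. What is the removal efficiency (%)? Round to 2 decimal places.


Efficiency = (G_in - G_out) / G_in * 100%
Efficiency = (530 - 12) / 530 * 100
Efficiency = 518 / 530 * 100
Efficiency = 97.74%


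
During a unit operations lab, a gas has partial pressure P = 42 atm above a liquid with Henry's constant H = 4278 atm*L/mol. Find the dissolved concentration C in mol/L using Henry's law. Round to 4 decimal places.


C = P / H
C = 42 / 4278
C = 0.0098 mol/L


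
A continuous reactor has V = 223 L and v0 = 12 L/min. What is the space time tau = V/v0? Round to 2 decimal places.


tau = V / v0
tau = 223 / 12
tau = 18.58 min


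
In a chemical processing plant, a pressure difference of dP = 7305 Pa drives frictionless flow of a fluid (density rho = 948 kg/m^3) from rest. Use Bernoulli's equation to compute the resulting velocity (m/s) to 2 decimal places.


v = sqrt(2*dP/rho)
v = sqrt(2*7305/948)
v = sqrt(15.411392)
v = 3.93 m/s


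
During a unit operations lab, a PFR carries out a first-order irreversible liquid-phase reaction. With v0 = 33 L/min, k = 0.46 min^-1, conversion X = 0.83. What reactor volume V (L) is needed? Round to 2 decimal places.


V = (v0/k) * ln(1/(1-X))
V = (33/0.46) * ln(1/(1-0.83))
V = 71.73913 * ln(5.882353)
V = 71.73913 * 1.771957
V = 127.12 L


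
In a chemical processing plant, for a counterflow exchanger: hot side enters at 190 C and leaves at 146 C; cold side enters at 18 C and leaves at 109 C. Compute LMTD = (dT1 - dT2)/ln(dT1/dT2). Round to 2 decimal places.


dT1 = Th_in - Tc_out = 190 - 109 = 81
dT2 = Th_out - Tc_in = 146 - 18 = 128
LMTD = (dT1 - dT2) / ln(dT1/dT2)
LMTD = (81 - 128) / ln(81/128)
LMTD = 102.71 K


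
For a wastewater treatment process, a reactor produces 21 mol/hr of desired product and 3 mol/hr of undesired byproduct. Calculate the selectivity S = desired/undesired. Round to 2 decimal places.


S = desired product rate / undesired product rate
S = 21 / 3
S = 7.00


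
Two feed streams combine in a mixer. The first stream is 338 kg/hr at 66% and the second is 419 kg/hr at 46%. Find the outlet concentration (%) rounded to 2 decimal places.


Mass balance on solute: F1*x1 + F2*x2 = F3*x3
F3 = F1 + F2 = 338 + 419 = 757 kg/hr
x3 = (F1*x1 + F2*x2)/F3
x3 = (338*0.66 + 419*0.46) / 757
x3 = 54.93%


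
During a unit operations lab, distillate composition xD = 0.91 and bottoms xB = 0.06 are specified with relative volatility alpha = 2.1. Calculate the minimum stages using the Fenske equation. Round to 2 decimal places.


N_min = ln((xD*(1-xB))/(xB*(1-xD))) / ln(alpha)
Numerator inside ln: 0.8554 / 0.0054 = 158.407407
ln(158.407407) = 5.06517
ln(alpha) = ln(2.1) = 0.741937
N_min = 5.06517 / 0.741937 = 6.83


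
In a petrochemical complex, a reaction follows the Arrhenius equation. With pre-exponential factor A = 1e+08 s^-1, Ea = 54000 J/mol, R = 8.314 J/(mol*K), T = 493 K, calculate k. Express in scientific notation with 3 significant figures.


k = A * exp(-Ea/(R*T))
k = 1e+08 * exp(-54000 / (8.314 * 493))
k = 1e+08 * exp(-13.174581)
k = 1.90e+02


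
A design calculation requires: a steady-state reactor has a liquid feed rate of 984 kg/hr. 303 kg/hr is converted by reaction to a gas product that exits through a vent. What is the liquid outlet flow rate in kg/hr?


Steady-state mass balance on the main outlet: F_out = F_in - F_removed
F_out = 984 - 303
F_out = 681 kg/hr


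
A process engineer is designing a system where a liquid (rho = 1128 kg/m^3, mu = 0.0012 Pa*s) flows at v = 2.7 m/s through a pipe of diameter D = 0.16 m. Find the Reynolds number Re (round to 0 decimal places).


Re = rho * v * D / mu
Re = 1128 * 2.7 * 0.16 / 0.0012
Re = 487.296 / 0.0012
Re = 406080


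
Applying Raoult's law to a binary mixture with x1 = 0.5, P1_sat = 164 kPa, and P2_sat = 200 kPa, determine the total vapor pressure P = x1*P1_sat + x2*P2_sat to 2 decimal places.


P = x1*P1_sat + x2*P2_sat
x2 = 1 - x1 = 1 - 0.5 = 0.5
P = 0.5*164 + 0.5*200
P = 82.0 + 100.0
P = 182.00 kPa


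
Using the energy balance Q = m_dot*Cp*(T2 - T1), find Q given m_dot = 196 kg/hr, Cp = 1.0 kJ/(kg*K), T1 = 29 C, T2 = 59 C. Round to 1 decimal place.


Q = m_dot * Cp * (T2 - T1)
Q = 196 * 1.0 * (59 - 29)
Q = 196 * 1.0 * 30
Q = 5880.0 kJ/hr


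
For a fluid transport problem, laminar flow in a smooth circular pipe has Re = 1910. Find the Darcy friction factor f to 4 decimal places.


f = 64 / Re
f = 64 / 1910
f = 0.0335


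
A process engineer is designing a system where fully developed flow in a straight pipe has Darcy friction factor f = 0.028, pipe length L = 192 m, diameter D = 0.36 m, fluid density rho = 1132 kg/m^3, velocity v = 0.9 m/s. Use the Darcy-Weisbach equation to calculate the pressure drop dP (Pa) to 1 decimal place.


dP = f * (L/D) * (rho*v^2/2)
dP = 0.028 * (192/0.36) * (1132*0.9^2/2)
L/D = 533.33333333
rho*v^2/2 = 1132*0.81/2 = 458.46
dP = 0.028 * 533.33333333 * 458.46
dP = 6846.3 Pa


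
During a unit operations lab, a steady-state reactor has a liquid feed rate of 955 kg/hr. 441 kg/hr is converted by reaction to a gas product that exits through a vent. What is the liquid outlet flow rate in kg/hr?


Steady-state mass balance on the main outlet: F_out = F_in - F_removed
F_out = 955 - 441
F_out = 514 kg/hr


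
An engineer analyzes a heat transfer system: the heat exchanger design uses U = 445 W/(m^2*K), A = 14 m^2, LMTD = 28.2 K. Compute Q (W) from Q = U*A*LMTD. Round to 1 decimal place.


Q = U * A * LMTD
Q = 445 * 14 * 28.2
Q = 175686.0 W


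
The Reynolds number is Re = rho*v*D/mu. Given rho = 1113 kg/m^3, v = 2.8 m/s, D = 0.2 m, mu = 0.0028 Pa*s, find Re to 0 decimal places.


Re = rho * v * D / mu
Re = 1113 * 2.8 * 0.2 / 0.0028
Re = 623.28 / 0.0028
Re = 222600


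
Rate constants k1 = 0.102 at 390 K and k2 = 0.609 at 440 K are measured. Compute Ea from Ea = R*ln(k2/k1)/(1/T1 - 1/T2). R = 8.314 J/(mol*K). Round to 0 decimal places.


Ea = R * ln(k2/k1) / (1/T1 - 1/T2)
ln(k2/k1) = ln(0.609/0.102) = 1.7868455
1/T1 - 1/T2 = 1/390 - 1/440 = 0.000291375291
Ea = 8.314 * 1.7868455 / 0.000291375291
Ea = 50985 J/mol


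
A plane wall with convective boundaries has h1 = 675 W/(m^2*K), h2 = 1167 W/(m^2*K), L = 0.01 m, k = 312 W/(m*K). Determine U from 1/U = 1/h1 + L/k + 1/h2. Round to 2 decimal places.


1/U = 1/h1 + L/k + 1/h2
1/U = 1/675 + 0.01/312 + 1/1167
1/U = 0.0014814815 + 3.20513e-05 + 0.000856898
1/U = 0.0023704308
U = 421.86 W/(m^2*K)


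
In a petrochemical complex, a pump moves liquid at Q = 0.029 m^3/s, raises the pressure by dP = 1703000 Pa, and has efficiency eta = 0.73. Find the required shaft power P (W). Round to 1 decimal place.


P = Q * dP / eta
P = 0.029 * 1703000 / 0.73
P = 49387.0 / 0.73
P = 67653.4 W


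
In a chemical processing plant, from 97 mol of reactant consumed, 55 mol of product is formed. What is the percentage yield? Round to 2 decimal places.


Yield = (moles product / moles consumed) * 100%
Yield = (55 / 97) * 100
Yield = 0.567 * 100
Yield = 56.70%


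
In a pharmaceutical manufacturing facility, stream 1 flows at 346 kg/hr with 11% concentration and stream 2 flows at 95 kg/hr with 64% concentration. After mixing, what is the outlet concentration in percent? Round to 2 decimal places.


Mass balance on solute: F1*x1 + F2*x2 = F3*x3
F3 = F1 + F2 = 346 + 95 = 441 kg/hr
x3 = (F1*x1 + F2*x2)/F3
x3 = (346*0.11 + 95*0.64) / 441
x3 = 22.42%


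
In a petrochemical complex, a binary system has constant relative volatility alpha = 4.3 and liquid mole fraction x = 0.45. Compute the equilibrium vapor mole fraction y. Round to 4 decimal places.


y = alpha*x / (1 + (alpha-1)*x)
y = 4.3*0.45 / (1 + (4.3-1)*0.45)
y = 1.935 / (1 + 1.485)
y = 1.935 / 2.485
y = 0.7787


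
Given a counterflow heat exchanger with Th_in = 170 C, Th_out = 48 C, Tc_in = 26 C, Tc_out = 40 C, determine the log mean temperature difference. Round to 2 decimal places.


dT1 = Th_in - Tc_out = 170 - 40 = 130
dT2 = Th_out - Tc_in = 48 - 26 = 22
LMTD = (dT1 - dT2) / ln(dT1/dT2)
LMTD = (130 - 22) / ln(130/22)
LMTD = 60.79 K


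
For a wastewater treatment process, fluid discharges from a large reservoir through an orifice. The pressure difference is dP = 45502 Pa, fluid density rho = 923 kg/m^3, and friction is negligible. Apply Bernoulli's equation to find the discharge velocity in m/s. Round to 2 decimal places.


v = sqrt(2*dP/rho)
v = sqrt(2*45502/923)
v = sqrt(98.595883)
v = 9.93 m/s


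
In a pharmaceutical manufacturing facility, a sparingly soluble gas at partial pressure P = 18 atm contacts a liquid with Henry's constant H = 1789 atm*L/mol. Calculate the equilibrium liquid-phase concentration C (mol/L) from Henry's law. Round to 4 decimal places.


C = P / H
C = 18 / 1789
C = 0.0101 mol/L


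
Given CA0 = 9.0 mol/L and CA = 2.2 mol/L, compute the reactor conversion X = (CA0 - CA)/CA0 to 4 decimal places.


X = (CA0 - CA) / CA0
X = (9.0 - 2.2) / 9.0
X = 6.8 / 9.0
X = 0.7556


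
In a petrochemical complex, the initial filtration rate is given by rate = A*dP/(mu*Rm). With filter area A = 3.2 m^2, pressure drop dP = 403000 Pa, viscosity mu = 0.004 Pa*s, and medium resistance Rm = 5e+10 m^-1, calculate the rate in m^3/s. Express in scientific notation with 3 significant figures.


rate = A * dP / (mu * Rm)
rate = 3.2 * 403000 / (0.004 * 5e+10)
rate = 1289600.0 / 2.000e+08
rate = 6.45e-03 m^3/s


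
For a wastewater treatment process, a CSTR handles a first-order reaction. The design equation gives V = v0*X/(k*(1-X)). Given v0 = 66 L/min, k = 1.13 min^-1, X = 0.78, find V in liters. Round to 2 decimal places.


V = v0 * X / (k * (1 - X))
V = 66 * 0.78 / (1.13 * (1 - 0.78))
V = 51.48 / (1.13 * 0.22)
V = 51.48 / 0.2486
V = 207.08 L


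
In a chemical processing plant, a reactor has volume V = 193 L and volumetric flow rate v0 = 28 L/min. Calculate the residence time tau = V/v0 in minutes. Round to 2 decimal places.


tau = V / v0
tau = 193 / 28
tau = 6.89 min


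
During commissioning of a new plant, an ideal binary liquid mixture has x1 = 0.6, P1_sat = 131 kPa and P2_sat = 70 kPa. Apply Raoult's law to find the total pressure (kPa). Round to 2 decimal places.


P = x1*P1_sat + x2*P2_sat
x2 = 1 - x1 = 1 - 0.6 = 0.4
P = 0.6*131 + 0.4*70
P = 78.6 + 28.0
P = 106.60 kPa


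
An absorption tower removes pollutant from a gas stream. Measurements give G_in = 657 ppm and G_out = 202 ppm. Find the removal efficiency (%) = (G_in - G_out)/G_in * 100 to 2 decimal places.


Efficiency = (G_in - G_out) / G_in * 100%
Efficiency = (657 - 202) / 657 * 100
Efficiency = 455 / 657 * 100
Efficiency = 69.25%


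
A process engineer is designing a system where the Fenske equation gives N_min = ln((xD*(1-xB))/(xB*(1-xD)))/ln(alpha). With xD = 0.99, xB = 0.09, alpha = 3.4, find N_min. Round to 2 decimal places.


N_min = ln((xD*(1-xB))/(xB*(1-xD))) / ln(alpha)
Numerator inside ln: 0.9009 / 0.0009 = 1001.0
ln(1001.0) = 6.908755
ln(alpha) = ln(3.4) = 1.223775
N_min = 6.908755 / 1.223775 = 5.65


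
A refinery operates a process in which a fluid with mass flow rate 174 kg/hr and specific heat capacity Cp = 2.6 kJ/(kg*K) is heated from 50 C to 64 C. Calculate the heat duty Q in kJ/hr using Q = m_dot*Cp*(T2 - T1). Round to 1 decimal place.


Q = m_dot * Cp * (T2 - T1)
Q = 174 * 2.6 * (64 - 50)
Q = 174 * 2.6 * 14
Q = 6333.6 kJ/hr


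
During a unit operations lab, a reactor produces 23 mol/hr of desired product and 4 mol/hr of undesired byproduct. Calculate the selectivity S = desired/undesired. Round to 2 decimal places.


S = desired product rate / undesired product rate
S = 23 / 4
S = 5.75


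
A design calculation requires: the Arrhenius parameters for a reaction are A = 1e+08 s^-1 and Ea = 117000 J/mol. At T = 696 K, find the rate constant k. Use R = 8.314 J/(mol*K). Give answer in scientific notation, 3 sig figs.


k = A * exp(-Ea/(R*T))
k = 1e+08 * exp(-117000 / (8.314 * 696))
k = 1e+08 * exp(-20.219323)
k = 1.66e-01


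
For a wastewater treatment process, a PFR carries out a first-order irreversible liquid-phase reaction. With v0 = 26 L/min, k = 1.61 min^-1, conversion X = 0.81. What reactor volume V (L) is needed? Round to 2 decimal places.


V = (v0/k) * ln(1/(1-X))
V = (26/1.61) * ln(1/(1-0.81))
V = 16.149068 * ln(5.263158)
V = 16.149068 * 1.660731
V = 26.82 L


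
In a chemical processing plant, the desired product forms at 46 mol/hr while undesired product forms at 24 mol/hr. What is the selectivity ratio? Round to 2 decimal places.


S = desired product rate / undesired product rate
S = 46 / 24
S = 1.92


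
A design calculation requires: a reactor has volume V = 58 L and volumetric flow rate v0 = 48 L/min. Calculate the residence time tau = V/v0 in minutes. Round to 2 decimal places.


tau = V / v0
tau = 58 / 48
tau = 1.21 min


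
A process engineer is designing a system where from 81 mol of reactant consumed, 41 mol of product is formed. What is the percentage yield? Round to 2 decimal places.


Yield = (moles product / moles consumed) * 100%
Yield = (41 / 81) * 100
Yield = 0.5062 * 100
Yield = 50.62%


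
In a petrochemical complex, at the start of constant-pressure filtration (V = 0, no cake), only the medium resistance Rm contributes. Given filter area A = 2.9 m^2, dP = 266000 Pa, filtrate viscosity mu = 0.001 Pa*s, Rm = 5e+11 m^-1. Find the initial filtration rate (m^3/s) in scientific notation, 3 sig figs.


rate = A * dP / (mu * Rm)
rate = 2.9 * 266000 / (0.001 * 5e+11)
rate = 771400.0 / 5.000e+08
rate = 1.54e-03 m^3/s


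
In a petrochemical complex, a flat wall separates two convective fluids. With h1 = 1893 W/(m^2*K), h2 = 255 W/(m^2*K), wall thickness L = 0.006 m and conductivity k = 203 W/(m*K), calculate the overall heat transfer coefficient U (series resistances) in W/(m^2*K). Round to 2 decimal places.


1/U = 1/h1 + L/k + 1/h2
1/U = 1/1893 + 0.006/203 + 1/255
1/U = 0.000528262 + 2.95567e-05 + 0.0039215686
1/U = 0.0044793873
U = 223.24 W/(m^2*K)


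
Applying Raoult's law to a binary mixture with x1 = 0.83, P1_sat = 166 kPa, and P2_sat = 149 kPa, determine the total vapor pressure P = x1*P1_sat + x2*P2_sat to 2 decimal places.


P = x1*P1_sat + x2*P2_sat
x2 = 1 - x1 = 1 - 0.83 = 0.17
P = 0.83*166 + 0.17*149
P = 137.78 + 25.33
P = 163.11 kPa


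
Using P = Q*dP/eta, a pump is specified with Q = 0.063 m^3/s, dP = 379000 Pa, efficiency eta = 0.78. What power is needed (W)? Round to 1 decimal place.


P = Q * dP / eta
P = 0.063 * 379000 / 0.78
P = 23877.0 / 0.78
P = 30611.5 W


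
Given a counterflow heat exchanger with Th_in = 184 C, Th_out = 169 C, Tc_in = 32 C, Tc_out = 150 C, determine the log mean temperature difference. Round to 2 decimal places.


dT1 = Th_in - Tc_out = 184 - 150 = 34
dT2 = Th_out - Tc_in = 169 - 32 = 137
LMTD = (dT1 - dT2) / ln(dT1/dT2)
LMTD = (34 - 137) / ln(34/137)
LMTD = 73.91 K


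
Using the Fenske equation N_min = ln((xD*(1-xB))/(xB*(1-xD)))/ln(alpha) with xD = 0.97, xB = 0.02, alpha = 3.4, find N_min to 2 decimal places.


N_min = ln((xD*(1-xB))/(xB*(1-xD))) / ln(alpha)
Numerator inside ln: 0.9506 / 0.0006 = 1584.333333
ln(1584.333333) = 7.367919
ln(alpha) = ln(3.4) = 1.223775
N_min = 7.367919 / 1.223775 = 6.02


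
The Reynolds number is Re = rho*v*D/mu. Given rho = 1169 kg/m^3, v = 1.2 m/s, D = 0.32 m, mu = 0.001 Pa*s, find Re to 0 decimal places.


Re = rho * v * D / mu
Re = 1169 * 1.2 * 0.32 / 0.001
Re = 448.896 / 0.001
Re = 448896


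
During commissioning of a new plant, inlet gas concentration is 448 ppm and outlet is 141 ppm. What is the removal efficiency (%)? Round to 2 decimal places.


Efficiency = (G_in - G_out) / G_in * 100%
Efficiency = (448 - 141) / 448 * 100
Efficiency = 307 / 448 * 100
Efficiency = 68.53%


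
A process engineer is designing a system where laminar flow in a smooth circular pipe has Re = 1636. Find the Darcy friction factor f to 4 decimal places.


f = 64 / Re
f = 64 / 1636
f = 0.0391


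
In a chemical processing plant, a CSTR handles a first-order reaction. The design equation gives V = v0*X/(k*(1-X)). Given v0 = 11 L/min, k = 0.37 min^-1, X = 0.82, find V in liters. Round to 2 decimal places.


V = v0 * X / (k * (1 - X))
V = 11 * 0.82 / (0.37 * (1 - 0.82))
V = 9.02 / (0.37 * 0.18)
V = 9.02 / 0.0666
V = 135.44 L


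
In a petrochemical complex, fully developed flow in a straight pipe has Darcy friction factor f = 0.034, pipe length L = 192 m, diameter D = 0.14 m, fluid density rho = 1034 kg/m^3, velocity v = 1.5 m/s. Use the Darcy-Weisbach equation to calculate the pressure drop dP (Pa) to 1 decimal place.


dP = f * (L/D) * (rho*v^2/2)
dP = 0.034 * (192/0.14) * (1034*1.5^2/2)
L/D = 1371.42857143
rho*v^2/2 = 1034*2.25/2 = 1163.25
dP = 0.034 * 1371.42857143 * 1163.25
dP = 54240.7 Pa


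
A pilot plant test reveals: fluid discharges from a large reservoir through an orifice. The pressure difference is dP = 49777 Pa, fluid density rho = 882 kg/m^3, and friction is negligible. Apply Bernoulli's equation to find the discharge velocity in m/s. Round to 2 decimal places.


v = sqrt(2*dP/rho)
v = sqrt(2*49777/882)
v = sqrt(112.873016)
v = 10.62 m/s


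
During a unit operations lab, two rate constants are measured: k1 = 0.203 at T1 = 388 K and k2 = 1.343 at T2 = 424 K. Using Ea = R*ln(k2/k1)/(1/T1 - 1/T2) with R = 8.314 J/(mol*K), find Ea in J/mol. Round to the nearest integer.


Ea = R * ln(k2/k1) / (1/T1 - 1/T2)
ln(k2/k1) = ln(1.343/0.203) = 1.8894552
1/T1 - 1/T2 = 1/388 - 1/424 = 0.000218829022
Ea = 8.314 * 1.8894552 / 0.000218829022
Ea = 71786 J/mol


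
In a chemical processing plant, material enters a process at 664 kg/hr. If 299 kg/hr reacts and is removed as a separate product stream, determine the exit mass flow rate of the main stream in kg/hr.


Steady-state mass balance on the main outlet: F_out = F_in - F_removed
F_out = 664 - 299
F_out = 365 kg/hr


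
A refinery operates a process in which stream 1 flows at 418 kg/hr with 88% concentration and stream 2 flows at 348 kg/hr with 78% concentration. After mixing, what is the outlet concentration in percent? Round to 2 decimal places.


Mass balance on solute: F1*x1 + F2*x2 = F3*x3
F3 = F1 + F2 = 418 + 348 = 766 kg/hr
x3 = (F1*x1 + F2*x2)/F3
x3 = (418*0.88 + 348*0.78) / 766
x3 = 83.46%


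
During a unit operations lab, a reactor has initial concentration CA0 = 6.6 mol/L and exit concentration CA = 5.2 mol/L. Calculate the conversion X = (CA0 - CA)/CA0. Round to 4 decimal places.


X = (CA0 - CA) / CA0
X = (6.6 - 5.2) / 6.6
X = 1.4 / 6.6
X = 0.2121


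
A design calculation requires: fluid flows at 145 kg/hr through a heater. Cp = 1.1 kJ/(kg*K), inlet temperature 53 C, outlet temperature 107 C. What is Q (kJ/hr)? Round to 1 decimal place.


Q = m_dot * Cp * (T2 - T1)
Q = 145 * 1.1 * (107 - 53)
Q = 145 * 1.1 * 54
Q = 8613.0 kJ/hr


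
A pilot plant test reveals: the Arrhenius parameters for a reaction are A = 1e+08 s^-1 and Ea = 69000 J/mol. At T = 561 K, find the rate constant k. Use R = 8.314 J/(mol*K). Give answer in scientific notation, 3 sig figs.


k = A * exp(-Ea/(R*T))
k = 1e+08 * exp(-69000 / (8.314 * 561))
k = 1e+08 * exp(-14.79368)
k = 3.76e+01


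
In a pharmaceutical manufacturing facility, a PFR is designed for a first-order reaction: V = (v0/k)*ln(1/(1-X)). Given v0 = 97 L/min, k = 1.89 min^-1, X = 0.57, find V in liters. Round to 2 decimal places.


V = (v0/k) * ln(1/(1-X))
V = (97/1.89) * ln(1/(1-0.57))
V = 51.322751 * ln(2.325581)
V = 51.322751 * 0.84397
V = 43.31 L


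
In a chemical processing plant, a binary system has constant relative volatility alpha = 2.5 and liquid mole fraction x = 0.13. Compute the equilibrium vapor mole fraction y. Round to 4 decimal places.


y = alpha*x / (1 + (alpha-1)*x)
y = 2.5*0.13 / (1 + (2.5-1)*0.13)
y = 0.325 / (1 + 0.195)
y = 0.325 / 1.195
y = 0.2720


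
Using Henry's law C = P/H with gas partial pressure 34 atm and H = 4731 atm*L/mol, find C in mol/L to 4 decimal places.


C = P / H
C = 34 / 4731
C = 0.0072 mol/L


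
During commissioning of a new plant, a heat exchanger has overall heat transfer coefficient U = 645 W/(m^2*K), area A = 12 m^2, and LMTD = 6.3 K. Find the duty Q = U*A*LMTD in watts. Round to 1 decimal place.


Q = U * A * LMTD
Q = 645 * 12 * 6.3
Q = 48762.0 W


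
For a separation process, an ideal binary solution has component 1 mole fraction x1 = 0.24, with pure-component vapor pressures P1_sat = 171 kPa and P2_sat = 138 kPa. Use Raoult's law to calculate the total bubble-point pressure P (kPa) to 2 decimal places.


P = x1*P1_sat + x2*P2_sat
x2 = 1 - x1 = 1 - 0.24 = 0.76
P = 0.24*171 + 0.76*138
P = 41.04 + 104.88
P = 145.92 kPa


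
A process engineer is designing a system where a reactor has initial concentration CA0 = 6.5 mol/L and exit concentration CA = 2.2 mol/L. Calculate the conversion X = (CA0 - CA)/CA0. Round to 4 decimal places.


X = (CA0 - CA) / CA0
X = (6.5 - 2.2) / 6.5
X = 4.3 / 6.5
X = 0.6615


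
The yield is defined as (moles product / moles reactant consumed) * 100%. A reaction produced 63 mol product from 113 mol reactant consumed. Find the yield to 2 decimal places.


Yield = (moles product / moles consumed) * 100%
Yield = (63 / 113) * 100
Yield = 0.5575 * 100
Yield = 55.75%


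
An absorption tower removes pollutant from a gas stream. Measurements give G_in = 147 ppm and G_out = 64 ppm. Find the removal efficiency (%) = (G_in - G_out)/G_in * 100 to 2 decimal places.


Efficiency = (G_in - G_out) / G_in * 100%
Efficiency = (147 - 64) / 147 * 100
Efficiency = 83 / 147 * 100
Efficiency = 56.46%


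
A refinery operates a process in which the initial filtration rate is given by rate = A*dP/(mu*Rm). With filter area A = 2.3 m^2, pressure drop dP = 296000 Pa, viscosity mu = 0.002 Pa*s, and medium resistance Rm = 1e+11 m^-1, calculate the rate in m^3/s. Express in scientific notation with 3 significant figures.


rate = A * dP / (mu * Rm)
rate = 2.3 * 296000 / (0.002 * 1e+11)
rate = 680800.0 / 2.000e+08
rate = 3.40e-03 m^3/s


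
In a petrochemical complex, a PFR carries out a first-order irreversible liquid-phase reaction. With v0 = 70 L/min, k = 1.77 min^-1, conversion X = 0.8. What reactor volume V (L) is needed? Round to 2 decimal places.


V = (v0/k) * ln(1/(1-X))
V = (70/1.77) * ln(1/(1-0.8))
V = 39.548023 * ln(5.0)
V = 39.548023 * 1.609438
V = 63.65 L


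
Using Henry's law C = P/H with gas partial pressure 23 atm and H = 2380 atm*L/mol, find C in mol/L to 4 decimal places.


C = P / H
C = 23 / 2380
C = 0.0097 mol/L


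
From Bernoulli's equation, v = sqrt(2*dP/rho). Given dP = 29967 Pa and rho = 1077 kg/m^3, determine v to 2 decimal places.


v = sqrt(2*dP/rho)
v = sqrt(2*29967/1077)
v = sqrt(55.649025)
v = 7.46 m/s


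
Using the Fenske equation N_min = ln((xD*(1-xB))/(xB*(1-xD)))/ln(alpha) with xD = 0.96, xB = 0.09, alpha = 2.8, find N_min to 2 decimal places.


N_min = ln((xD*(1-xB))/(xB*(1-xD))) / ln(alpha)
Numerator inside ln: 0.8736 / 0.0036 = 242.666667
ln(242.666667) = 5.491689
ln(alpha) = ln(2.8) = 1.029619
N_min = 5.491689 / 1.029619 = 5.33


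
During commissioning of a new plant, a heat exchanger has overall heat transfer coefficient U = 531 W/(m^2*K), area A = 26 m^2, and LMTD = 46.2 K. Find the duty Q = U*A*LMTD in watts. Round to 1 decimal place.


Q = U * A * LMTD
Q = 531 * 26 * 46.2
Q = 637837.2 W


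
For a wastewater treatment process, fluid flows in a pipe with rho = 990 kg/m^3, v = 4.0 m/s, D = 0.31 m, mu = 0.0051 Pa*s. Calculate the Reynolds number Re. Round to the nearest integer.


Re = rho * v * D / mu
Re = 990 * 4.0 * 0.31 / 0.0051
Re = 1227.6 / 0.0051
Re = 240706


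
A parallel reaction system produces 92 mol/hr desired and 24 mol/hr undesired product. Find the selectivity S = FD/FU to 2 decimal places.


S = desired product rate / undesired product rate
S = 92 / 24
S = 3.83


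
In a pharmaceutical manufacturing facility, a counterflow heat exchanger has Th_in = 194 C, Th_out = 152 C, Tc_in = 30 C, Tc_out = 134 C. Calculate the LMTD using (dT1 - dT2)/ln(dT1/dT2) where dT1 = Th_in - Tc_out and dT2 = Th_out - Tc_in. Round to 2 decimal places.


dT1 = Th_in - Tc_out = 194 - 134 = 60
dT2 = Th_out - Tc_in = 152 - 30 = 122
LMTD = (dT1 - dT2) / ln(dT1/dT2)
LMTD = (60 - 122) / ln(60/122)
LMTD = 87.36 K


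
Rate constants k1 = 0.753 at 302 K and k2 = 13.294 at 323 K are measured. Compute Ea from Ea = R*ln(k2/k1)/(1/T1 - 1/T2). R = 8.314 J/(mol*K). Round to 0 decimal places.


Ea = R * ln(k2/k1) / (1/T1 - 1/T2)
ln(k2/k1) = ln(13.294/0.753) = 2.8710029
1/T1 - 1/T2 = 1/302 - 1/323 = 0.000215283046
Ea = 8.314 * 2.8710029 / 0.000215283046
Ea = 110875 J/mol


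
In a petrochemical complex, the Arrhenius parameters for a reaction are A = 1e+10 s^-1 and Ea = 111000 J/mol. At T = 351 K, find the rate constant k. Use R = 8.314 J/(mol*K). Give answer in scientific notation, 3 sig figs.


k = A * exp(-Ea/(R*T))
k = 1e+10 * exp(-111000 / (8.314 * 351))
k = 1e+10 * exp(-38.036964)
k = 3.03e-07


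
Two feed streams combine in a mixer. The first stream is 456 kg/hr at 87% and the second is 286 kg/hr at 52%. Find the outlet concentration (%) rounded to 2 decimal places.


Mass balance on solute: F1*x1 + F2*x2 = F3*x3
F3 = F1 + F2 = 456 + 286 = 742 kg/hr
x3 = (F1*x1 + F2*x2)/F3
x3 = (456*0.87 + 286*0.52) / 742
x3 = 73.51%


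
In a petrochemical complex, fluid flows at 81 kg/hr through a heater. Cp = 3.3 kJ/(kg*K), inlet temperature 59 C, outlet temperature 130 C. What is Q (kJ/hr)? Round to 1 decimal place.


Q = m_dot * Cp * (T2 - T1)
Q = 81 * 3.3 * (130 - 59)
Q = 81 * 3.3 * 71
Q = 18978.3 kJ/hr


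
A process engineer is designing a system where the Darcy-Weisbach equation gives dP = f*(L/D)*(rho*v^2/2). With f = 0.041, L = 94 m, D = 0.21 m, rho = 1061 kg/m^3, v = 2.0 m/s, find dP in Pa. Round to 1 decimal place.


dP = f * (L/D) * (rho*v^2/2)
dP = 0.041 * (94/0.21) * (1061*2.0^2/2)
L/D = 447.61904762
rho*v^2/2 = 1061*4.0/2 = 2122.0
dP = 0.041 * 447.61904762 * 2122.0
dP = 38943.8 Pa


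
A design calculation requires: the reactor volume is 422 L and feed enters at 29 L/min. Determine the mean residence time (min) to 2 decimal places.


tau = V / v0
tau = 422 / 29
tau = 14.55 min


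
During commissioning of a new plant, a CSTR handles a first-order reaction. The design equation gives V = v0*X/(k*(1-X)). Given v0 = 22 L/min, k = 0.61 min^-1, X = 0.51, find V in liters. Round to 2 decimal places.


V = v0 * X / (k * (1 - X))
V = 22 * 0.51 / (0.61 * (1 - 0.51))
V = 11.22 / (0.61 * 0.49)
V = 11.22 / 0.2989
V = 37.54 L


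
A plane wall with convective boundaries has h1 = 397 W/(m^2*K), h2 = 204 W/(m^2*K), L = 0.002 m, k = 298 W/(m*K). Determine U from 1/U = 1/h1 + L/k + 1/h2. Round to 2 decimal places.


1/U = 1/h1 + L/k + 1/h2
1/U = 1/397 + 0.002/298 + 1/204
1/U = 0.0025188917 + 6.7114e-06 + 0.0049019608
1/U = 0.0074275639
U = 134.63 W/(m^2*K)


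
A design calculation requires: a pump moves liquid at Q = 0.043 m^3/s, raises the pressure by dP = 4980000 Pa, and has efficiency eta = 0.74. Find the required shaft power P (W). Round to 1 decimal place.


P = Q * dP / eta
P = 0.043 * 4980000 / 0.74
P = 214140.0 / 0.74
P = 289378.4 W


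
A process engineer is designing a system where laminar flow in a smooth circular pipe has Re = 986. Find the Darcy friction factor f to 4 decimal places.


f = 64 / Re
f = 64 / 986
f = 0.0649


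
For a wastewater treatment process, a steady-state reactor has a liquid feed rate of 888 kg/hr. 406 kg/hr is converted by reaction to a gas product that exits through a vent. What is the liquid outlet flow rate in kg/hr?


Steady-state mass balance on the main outlet: F_out = F_in - F_removed
F_out = 888 - 406
F_out = 482 kg/hr


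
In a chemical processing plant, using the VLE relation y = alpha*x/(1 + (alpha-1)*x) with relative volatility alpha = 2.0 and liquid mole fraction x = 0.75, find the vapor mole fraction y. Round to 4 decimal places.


y = alpha*x / (1 + (alpha-1)*x)
y = 2.0*0.75 / (1 + (2.0-1)*0.75)
y = 1.5 / (1 + 0.75)
y = 1.5 / 1.75
y = 0.8571


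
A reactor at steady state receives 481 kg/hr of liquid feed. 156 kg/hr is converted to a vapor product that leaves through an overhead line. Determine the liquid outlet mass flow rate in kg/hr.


Steady-state mass balance on the main outlet: F_out = F_in - F_removed
F_out = 481 - 156
F_out = 325 kg/hr


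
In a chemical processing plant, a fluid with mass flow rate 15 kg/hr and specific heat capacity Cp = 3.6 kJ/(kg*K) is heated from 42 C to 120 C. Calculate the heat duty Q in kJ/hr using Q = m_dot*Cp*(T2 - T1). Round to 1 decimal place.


Q = m_dot * Cp * (T2 - T1)
Q = 15 * 3.6 * (120 - 42)
Q = 15 * 3.6 * 78
Q = 4212.0 kJ/hr


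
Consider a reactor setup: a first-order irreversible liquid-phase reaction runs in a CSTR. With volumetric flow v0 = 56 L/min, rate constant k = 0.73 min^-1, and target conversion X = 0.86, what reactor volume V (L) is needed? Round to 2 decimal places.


V = v0 * X / (k * (1 - X))
V = 56 * 0.86 / (0.73 * (1 - 0.86))
V = 48.16 / (0.73 * 0.14)
V = 48.16 / 0.1022
V = 471.23 L


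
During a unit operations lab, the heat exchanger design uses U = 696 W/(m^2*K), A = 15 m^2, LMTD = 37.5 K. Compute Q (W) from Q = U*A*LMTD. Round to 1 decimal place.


Q = U * A * LMTD
Q = 696 * 15 * 37.5
Q = 391500.0 W


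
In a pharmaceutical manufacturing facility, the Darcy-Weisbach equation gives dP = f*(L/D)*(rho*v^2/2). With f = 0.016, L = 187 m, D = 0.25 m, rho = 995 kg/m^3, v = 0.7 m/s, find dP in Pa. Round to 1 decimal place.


dP = f * (L/D) * (rho*v^2/2)
dP = 0.016 * (187/0.25) * (995*0.7^2/2)
L/D = 748.0
rho*v^2/2 = 995*0.49/2 = 243.775
dP = 0.016 * 748.0 * 243.775
dP = 2917.5 Pa


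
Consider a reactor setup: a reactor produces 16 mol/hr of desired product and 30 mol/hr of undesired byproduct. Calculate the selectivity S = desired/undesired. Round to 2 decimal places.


S = desired product rate / undesired product rate
S = 16 / 30
S = 0.53


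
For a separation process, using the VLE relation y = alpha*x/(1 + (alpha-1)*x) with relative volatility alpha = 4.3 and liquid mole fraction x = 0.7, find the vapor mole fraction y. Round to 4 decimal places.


y = alpha*x / (1 + (alpha-1)*x)
y = 4.3*0.7 / (1 + (4.3-1)*0.7)
y = 3.01 / (1 + 2.31)
y = 3.01 / 3.31
y = 0.9094


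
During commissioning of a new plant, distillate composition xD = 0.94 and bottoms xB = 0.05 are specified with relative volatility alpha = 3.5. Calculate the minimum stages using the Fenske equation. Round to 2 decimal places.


N_min = ln((xD*(1-xB))/(xB*(1-xD))) / ln(alpha)
Numerator inside ln: 0.893 / 0.003 = 297.666667
ln(297.666667) = 5.695974
ln(alpha) = ln(3.5) = 1.252763
N_min = 5.695974 / 1.252763 = 4.55


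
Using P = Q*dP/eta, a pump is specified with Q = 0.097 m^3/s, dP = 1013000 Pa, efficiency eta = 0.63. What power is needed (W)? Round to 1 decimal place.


P = Q * dP / eta
P = 0.097 * 1013000 / 0.63
P = 98261.0 / 0.63
P = 155969.8 W


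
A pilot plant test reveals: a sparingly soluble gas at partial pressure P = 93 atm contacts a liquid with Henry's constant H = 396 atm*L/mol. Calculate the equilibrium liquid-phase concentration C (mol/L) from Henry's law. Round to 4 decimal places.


C = P / H
C = 93 / 396
C = 0.2348 mol/L


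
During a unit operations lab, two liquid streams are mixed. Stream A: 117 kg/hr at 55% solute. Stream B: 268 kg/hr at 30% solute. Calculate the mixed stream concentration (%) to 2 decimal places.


Mass balance on solute: F1*x1 + F2*x2 = F3*x3
F3 = F1 + F2 = 117 + 268 = 385 kg/hr
x3 = (F1*x1 + F2*x2)/F3
x3 = (117*0.55 + 268*0.3) / 385
x3 = 37.60%


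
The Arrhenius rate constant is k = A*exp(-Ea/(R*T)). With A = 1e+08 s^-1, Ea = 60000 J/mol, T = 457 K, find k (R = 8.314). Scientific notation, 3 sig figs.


k = A * exp(-Ea/(R*T))
k = 1e+08 * exp(-60000 / (8.314 * 457))
k = 1e+08 * exp(-15.79156)
k = 1.39e+01


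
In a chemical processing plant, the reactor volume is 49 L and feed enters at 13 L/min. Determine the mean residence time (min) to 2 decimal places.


tau = V / v0
tau = 49 / 13
tau = 3.77 min


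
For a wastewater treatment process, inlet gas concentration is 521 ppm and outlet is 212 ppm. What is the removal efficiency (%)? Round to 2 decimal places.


Efficiency = (G_in - G_out) / G_in * 100%
Efficiency = (521 - 212) / 521 * 100
Efficiency = 309 / 521 * 100
Efficiency = 59.31%


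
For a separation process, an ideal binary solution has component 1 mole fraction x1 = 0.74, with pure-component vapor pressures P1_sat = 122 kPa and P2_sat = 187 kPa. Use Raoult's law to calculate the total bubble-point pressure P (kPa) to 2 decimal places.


P = x1*P1_sat + x2*P2_sat
x2 = 1 - x1 = 1 - 0.74 = 0.26
P = 0.74*122 + 0.26*187
P = 90.28 + 48.62
P = 138.90 kPa


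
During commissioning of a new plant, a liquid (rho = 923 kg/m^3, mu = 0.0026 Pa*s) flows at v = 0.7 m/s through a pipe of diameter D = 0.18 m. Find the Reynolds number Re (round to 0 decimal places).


Re = rho * v * D / mu
Re = 923 * 0.7 * 0.18 / 0.0026
Re = 116.298 / 0.0026
Re = 44730


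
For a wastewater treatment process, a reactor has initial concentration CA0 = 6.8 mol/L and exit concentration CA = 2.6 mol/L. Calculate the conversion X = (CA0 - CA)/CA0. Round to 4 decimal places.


X = (CA0 - CA) / CA0
X = (6.8 - 2.6) / 6.8
X = 4.2 / 6.8
X = 0.6176


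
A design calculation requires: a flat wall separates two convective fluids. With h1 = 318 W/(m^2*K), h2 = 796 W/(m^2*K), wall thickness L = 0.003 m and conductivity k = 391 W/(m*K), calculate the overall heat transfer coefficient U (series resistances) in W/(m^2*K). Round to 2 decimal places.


1/U = 1/h1 + L/k + 1/h2
1/U = 1/318 + 0.003/391 + 1/796
1/U = 0.0031446541 + 7.6726e-06 + 0.0012562814
1/U = 0.0044086081
U = 226.83 W/(m^2*K)


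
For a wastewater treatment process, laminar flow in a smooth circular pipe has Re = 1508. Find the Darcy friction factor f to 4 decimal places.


f = 64 / Re
f = 64 / 1508
f = 0.0424


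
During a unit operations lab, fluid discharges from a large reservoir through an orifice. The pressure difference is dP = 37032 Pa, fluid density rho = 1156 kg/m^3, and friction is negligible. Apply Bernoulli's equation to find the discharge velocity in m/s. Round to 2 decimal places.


v = sqrt(2*dP/rho)
v = sqrt(2*37032/1156)
v = sqrt(64.069204)
v = 8.00 m/s


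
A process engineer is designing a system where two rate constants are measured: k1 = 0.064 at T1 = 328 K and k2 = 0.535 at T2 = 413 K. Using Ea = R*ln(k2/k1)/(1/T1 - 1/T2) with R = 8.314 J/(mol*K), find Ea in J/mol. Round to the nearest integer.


Ea = R * ln(k2/k1) / (1/T1 - 1/T2)
ln(k2/k1) = ln(0.535/0.064) = 2.1233837
1/T1 - 1/T2 = 1/328 - 1/413 = 0.000627472982
Ea = 8.314 * 2.1233837 / 0.000627472982
Ea = 28135 J/mol
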